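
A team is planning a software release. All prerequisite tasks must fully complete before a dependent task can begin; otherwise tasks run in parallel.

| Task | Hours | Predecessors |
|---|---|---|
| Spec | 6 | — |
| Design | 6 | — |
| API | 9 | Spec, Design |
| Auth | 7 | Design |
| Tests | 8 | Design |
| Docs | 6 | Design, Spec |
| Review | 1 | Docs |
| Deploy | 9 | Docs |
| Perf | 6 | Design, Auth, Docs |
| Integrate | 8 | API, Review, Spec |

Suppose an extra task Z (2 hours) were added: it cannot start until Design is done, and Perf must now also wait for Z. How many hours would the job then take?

Originally the job takes 23 hours.
With Z inserted, Perf now waits for max(Design, Auth, Docs, Z).
New critical path: Spec→API→Integrate = 6+9+8 = 23 ⇒ 23 hours.

23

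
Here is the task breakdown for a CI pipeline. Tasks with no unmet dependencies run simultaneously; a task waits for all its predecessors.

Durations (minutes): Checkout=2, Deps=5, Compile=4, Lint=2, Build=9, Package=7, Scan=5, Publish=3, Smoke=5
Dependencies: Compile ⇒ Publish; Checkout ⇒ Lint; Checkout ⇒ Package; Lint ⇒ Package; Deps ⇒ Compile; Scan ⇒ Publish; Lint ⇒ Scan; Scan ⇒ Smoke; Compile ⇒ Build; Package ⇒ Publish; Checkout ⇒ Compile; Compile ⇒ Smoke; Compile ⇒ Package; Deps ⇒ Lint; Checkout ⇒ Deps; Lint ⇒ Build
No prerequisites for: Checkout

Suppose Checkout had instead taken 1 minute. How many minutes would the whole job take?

20

Baseline: Checkout→Deps→Compile→Package→Publish = 2+5+4+7+3 = 21 → 21 minutes.
Since Checkout is critical, the -1 change carries straight to that chain (now 20 minutes).
That remains the longest chain; total 20 minutes.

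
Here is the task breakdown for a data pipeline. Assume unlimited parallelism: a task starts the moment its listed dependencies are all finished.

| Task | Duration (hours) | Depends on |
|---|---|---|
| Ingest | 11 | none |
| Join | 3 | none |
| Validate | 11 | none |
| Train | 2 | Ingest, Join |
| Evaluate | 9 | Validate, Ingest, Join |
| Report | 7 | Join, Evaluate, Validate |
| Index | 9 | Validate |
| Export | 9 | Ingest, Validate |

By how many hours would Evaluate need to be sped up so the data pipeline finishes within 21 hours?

Current finish: 27 hours; target: 21.
Evaluate is on every critical path, so each hour cut from Evaluate cuts the finish by one (this holds down to a finish of 20).
Need 27 − 21 = 6 hours off Evaluate → Evaluate becomes 3 hours, finish becomes 21.

6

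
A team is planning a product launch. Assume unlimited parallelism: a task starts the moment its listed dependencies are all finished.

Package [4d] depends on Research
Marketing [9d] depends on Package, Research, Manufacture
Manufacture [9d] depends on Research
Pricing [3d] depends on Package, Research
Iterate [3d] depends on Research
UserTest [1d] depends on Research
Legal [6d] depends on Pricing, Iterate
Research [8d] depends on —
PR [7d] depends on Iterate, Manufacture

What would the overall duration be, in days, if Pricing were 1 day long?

The binding path is Research→Manufacture→Marketing = 8+9+9 = 26; finish at 26 days.
The longest path through Pricing is only 21 days, so Pricing has float 5.
The critical path is still Research→Manufacture→Marketing; finish is now 26 days.

26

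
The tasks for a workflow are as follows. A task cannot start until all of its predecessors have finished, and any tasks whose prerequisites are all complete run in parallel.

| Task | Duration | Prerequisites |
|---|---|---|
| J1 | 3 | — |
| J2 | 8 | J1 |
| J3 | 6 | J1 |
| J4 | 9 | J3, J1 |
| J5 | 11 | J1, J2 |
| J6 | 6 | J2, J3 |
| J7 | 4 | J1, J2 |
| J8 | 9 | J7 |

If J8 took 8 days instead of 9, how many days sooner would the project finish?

As given, the longest chain is J1→J2→J7→J8 = 3+8+4+9 = 24, so the finish is 24 days.
J8 lies on that path, so at 8 days the path becomes 23 days.
That remains the longest chain; total 23 days.
Change in finish: 23 − 24 = -1 days.

1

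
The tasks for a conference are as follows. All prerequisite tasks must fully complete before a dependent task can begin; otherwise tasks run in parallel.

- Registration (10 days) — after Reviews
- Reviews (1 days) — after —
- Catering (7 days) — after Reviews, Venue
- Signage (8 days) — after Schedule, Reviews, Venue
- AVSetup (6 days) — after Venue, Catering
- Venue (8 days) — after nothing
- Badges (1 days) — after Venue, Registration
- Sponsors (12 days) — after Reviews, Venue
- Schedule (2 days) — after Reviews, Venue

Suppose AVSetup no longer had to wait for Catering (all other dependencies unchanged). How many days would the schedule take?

Original critical path: Venue→Catering→AVSetup = 8+7+6 = 21 ⇒ 21 days.
Without Catering→AVSetup, AVSetup's earliest start moves from 15 to 8.
The longest chain is now Venue→Sponsors = 8+12 = 20, so the schedule takes 20 days.

20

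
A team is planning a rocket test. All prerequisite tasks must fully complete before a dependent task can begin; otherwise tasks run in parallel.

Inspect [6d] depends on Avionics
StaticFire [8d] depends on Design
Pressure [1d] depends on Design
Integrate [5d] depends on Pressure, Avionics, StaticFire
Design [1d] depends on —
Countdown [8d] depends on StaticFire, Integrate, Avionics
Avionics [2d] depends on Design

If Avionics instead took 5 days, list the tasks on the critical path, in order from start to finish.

Design, StaticFire, Integrate, Countdown

Baseline: Design→StaticFire→Integrate→Countdown = 1+8+5+8 = 22 → 22 days.
The longest path through Avionics is only 16 days, so Avionics has float 6.
The critical path is still Design→StaticFire→Integrate→Countdown; finish is now 22 days.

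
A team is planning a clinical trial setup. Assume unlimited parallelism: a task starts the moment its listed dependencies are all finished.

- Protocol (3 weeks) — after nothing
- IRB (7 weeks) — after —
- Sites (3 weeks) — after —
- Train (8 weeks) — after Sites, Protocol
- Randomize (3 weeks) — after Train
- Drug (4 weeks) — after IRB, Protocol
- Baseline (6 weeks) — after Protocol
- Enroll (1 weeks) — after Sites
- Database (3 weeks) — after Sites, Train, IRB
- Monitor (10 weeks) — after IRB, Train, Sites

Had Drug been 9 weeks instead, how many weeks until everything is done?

21

The binding path is Protocol→Train→Monitor = 3+8+10 = 21; finish at 21 weeks.
Drug has 10 weeks of float (longest path through it is 11).
The critical path is still Protocol→Train→Monitor; finish is now 21 weeks.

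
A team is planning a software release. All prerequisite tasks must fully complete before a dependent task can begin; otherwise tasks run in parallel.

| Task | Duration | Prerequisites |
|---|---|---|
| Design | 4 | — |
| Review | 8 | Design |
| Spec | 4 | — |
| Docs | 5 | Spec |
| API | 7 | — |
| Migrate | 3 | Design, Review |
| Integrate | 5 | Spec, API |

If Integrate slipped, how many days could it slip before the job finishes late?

3

The longest chain is Design→Review→Migrate = 4+8+3 = 15; overall finish 15 days.
The longest chain containing Integrate totals 12 days.
Slack of Integrate = 10 − 7 = 3 days.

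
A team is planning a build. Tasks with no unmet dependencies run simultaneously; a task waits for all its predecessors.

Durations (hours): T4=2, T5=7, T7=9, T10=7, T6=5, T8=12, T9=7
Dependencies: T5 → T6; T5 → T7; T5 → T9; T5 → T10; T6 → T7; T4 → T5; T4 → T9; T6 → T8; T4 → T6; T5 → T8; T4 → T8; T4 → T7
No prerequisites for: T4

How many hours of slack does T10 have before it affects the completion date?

Critical path: T4→T5→T6→T8 = 2+7+5+12 = 26, so the finish is 26 hours.
T10 finishes as early as 16 and must finish by 26.
Slack of T10 = 19 − 9 = 10 hours.

10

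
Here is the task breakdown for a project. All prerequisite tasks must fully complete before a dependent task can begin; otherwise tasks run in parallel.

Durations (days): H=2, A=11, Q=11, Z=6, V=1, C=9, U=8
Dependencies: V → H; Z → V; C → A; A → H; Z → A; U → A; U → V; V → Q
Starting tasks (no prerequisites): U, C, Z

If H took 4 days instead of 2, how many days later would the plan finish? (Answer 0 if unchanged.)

2

Baseline: C→A→H = 9+11+2 = 22 → 22 days.
Since H is critical, the +2 change carries straight to that chain (now 24 days).
That remains the longest chain; total 24 days.
Change in finish: 24 − 22 = +2 days.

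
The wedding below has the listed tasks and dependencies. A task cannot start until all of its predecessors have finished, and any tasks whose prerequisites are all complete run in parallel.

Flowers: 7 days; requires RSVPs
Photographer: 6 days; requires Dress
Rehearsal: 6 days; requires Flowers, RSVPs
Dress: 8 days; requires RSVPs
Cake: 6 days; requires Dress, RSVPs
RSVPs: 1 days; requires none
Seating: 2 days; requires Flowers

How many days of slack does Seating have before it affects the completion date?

RSVPs→Dress→Cake = 1+8+6 = 15 sets the makespan at 15 days.
The longest chain containing Seating totals 10 days.
Float = 15 − 10 = 5.

5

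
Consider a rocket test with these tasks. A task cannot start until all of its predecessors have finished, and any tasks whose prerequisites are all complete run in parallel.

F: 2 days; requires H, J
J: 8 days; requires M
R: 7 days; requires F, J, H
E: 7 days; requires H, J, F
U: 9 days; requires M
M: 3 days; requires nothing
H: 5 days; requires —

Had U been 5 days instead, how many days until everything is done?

20

As given, the longest chain is M→J→F→E = 3+8+2+7 = 20, so the finish is 20 days.
U is off the critical path — its longest chain is 12 days, giving 8 of slack.
The critical path is still M→J→F→E; finish is now 20 days.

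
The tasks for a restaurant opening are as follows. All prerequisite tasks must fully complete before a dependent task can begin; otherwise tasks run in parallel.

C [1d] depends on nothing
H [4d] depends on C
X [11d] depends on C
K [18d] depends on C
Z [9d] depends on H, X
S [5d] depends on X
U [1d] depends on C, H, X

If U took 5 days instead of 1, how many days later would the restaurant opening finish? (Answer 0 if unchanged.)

0

As given, the longest chain is C→X→Z = 1+11+9 = 21, so the finish is 21 days.
U has 8 days of float (longest path through it is 13).
No other chain overtakes it, so the finish is 21 days.
Change in finish: 21 − 21 = +0 days.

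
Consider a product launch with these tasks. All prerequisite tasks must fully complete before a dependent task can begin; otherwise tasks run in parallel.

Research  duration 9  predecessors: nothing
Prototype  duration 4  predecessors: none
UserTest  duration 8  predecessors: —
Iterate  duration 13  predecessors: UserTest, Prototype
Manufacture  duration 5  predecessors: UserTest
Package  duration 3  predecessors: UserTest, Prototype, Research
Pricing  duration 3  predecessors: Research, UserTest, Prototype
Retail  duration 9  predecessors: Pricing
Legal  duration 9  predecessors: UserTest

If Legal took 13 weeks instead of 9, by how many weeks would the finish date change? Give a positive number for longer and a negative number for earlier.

Actual critical path: Research→Pricing→Retail = 9+3+9 = 21 ⇒ 21 weeks.
Legal has 4 weeks of float (longest path through it is 17).
No other chain overtakes it, so the finish is 21 weeks.
Change in finish: 21 − 21 = +0 weeks.

0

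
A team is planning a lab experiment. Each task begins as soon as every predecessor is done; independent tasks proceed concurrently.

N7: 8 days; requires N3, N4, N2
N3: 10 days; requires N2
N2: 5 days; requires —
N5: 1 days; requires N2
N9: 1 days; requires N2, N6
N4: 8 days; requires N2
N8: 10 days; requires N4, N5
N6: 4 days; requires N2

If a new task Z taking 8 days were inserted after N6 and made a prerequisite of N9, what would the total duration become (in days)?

Originally the job takes 23 days.
With Z inserted, N9 now waits for max(N2, N6, Z).
New critical path: N2→N3→N7 = 5+10+8 = 23 ⇒ 23 days.

23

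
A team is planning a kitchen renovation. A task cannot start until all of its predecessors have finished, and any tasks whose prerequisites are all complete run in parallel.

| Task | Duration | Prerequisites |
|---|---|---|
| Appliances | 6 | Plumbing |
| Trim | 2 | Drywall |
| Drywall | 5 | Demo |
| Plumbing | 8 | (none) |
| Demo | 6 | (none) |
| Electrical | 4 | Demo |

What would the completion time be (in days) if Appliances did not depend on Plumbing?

13

Original critical path: Plumbing→Appliances = 8+6 = 14 ⇒ 14 days.
Without Plumbing→Appliances, Appliances's earliest start moves from 8 to 0.
The longest chain is now Demo→Drywall→Trim = 6+5+2 = 13, so the project takes 13 days.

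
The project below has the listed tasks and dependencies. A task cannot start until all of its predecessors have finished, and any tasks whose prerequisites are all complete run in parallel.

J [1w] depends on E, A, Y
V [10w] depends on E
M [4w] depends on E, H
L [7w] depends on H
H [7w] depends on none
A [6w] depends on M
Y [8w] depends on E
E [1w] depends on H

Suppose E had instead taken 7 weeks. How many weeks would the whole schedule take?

Critical path before the change: H→E→M→A→J = 7+1+4+6+1 = 19 giving 19 weeks.
E is on the critical path; changing it to 7 makes that path 25 weeks.
The critical path is still H→E→M→A→J; finish is now 25 weeks.

25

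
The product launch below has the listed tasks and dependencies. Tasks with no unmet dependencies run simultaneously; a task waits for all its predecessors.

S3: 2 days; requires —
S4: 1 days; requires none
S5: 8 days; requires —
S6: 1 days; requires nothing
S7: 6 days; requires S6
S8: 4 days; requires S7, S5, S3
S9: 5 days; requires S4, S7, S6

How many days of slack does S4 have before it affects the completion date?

6

Critical path: S5→S8 = 8+4 = 12, so the finish is 12 days.
Longest path through S4: 6 days (earliest finish 1, latest finish 7).
Slack of S4 = 6 − 0 = 6 days.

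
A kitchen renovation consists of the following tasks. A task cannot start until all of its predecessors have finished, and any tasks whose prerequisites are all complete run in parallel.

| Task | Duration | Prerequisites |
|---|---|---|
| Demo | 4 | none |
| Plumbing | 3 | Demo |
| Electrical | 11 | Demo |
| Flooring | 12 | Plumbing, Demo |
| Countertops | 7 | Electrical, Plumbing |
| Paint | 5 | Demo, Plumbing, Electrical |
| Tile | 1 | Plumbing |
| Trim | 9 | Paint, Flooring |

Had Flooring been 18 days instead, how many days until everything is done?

34

Actual critical path: Demo→Electrical→Paint→Trim = 4+11+5+9 = 29 ⇒ 29 days.
Flooring is off the critical path — its longest chain is 28 days, giving 1 of slack.
New critical path: Demo→Plumbing→Flooring→Trim = 4+3+18+9 = 34 ⇒ 34 days.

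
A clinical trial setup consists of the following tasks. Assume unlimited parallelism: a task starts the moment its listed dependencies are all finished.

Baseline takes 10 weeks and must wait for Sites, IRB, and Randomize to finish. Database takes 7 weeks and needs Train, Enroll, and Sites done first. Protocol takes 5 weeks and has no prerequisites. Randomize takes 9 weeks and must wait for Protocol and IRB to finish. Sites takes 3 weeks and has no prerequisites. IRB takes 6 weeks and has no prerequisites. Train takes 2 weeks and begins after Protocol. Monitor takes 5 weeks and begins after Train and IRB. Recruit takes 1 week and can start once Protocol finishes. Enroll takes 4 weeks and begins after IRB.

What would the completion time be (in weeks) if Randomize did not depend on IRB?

24

With the dependency in place, IRB→Randomize→Baseline = 6+9+10 = 25 sets the finish at 25 weeks.
Without IRB→Randomize, Randomize's earliest start moves from 6 to 5.
The longest chain is now Protocol→Randomize→Baseline = 5+9+10 = 24, so the clinical trial setup takes 24 weeks.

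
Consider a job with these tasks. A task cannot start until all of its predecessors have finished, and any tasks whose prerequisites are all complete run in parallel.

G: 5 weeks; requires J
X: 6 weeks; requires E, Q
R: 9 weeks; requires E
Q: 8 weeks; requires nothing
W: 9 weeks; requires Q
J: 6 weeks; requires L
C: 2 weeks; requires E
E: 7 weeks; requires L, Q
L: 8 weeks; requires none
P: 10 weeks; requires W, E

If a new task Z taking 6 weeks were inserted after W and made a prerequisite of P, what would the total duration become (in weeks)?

Originally the job takes 27 weeks.
With Z inserted, P now waits for max(W, E, Z).
New critical path: Q→W→Z→P = 8+9+6+10 = 33 ⇒ 33 weeks.

33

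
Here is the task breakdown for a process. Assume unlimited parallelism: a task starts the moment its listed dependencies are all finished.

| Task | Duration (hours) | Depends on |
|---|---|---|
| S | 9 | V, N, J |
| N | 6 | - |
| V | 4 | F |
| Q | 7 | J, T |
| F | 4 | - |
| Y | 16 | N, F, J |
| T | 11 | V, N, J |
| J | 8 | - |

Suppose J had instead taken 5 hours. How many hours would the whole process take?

Baseline: J→T→Q = 8+11+7 = 26 → 26 hours.
J lies on that path, so at 5 hours the path becomes 23 hours.
New critical path: F→V→T→Q = 4+4+11+7 = 26 ⇒ 26 hours.

26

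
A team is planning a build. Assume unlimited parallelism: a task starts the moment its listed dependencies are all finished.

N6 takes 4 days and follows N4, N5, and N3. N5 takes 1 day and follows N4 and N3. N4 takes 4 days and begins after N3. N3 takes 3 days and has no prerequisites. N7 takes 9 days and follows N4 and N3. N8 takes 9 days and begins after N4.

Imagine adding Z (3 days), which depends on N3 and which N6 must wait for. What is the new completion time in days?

Originally the plan takes 16 days.
With Z inserted, N6 now waits for max(N4, N5, N3, Z).
New critical path: N3→N4→N7 = 3+4+9 = 16 ⇒ 16 days.

16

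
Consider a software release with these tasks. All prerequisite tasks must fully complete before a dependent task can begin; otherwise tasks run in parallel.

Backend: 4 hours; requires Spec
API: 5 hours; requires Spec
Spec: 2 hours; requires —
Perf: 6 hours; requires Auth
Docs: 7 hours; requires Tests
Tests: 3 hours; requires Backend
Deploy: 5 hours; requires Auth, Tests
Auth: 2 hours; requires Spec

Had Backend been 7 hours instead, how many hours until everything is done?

The binding path is Spec→Backend→Tests→Docs = 2+4+3+7 = 16; finish at 16 hours.
Backend is on the critical path; changing it to 7 makes that path 19 hours.
No other chain overtakes it, so the finish is 19 hours.

19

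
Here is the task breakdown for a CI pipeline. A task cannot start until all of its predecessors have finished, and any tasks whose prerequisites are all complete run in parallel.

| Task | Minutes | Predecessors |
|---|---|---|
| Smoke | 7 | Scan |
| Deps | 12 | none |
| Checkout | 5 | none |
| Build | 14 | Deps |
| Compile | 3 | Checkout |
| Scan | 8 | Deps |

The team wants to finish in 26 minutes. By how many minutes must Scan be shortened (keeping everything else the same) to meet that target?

1

Current finish: 27 minutes; target: 26.
Scan is on every critical path, so each minute cut from Scan cuts the finish by one (this holds down to a finish of 26).
Need 27 − 26 = 1 minute off Scan → Scan becomes 7 minutes, finish becomes 26.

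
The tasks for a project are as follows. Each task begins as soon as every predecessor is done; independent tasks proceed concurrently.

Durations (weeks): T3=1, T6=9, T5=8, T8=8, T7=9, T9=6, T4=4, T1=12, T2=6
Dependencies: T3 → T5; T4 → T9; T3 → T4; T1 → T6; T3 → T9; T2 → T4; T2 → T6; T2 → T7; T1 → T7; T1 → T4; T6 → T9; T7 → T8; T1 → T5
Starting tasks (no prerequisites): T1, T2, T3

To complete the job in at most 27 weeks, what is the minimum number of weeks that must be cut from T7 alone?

2

Current finish: 29 weeks; target: 27.
T7 is on every critical path, so each week cut from T7 cuts the finish by one (this holds down to a finish of 27).
Need 29 − 27 = 2 weeks off T7 → T7 becomes 7 weeks, finish becomes 27.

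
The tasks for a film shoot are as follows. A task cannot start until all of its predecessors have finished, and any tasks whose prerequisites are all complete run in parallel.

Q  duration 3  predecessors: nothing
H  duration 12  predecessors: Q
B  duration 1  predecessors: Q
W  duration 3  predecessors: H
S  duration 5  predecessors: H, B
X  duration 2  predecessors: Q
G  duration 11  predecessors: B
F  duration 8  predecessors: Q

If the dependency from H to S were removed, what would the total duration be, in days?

Before: longest chain Q→H→S = 3+12+5 = 20, finish 20.
Without H→S, S's earliest start moves from 15 to 4.
New critical path: Q→H→W = 3+12+3 = 18 ⇒ 18 days.

18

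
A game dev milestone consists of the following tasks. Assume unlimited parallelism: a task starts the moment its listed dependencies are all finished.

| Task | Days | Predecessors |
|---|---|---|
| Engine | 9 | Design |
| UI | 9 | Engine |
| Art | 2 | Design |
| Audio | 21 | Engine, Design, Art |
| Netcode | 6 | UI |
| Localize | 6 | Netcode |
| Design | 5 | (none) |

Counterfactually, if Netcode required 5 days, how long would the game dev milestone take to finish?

Critical path before the change: Design→Engine→UI→Netcode→Localize = 5+9+9+6+6 = 35 giving 35 days.
Netcode lies on that path, so at 5 days the path becomes 34 days.
The binding chain switches to Design→Engine→Audio = 5+9+21 = 35; finish 35 days.

35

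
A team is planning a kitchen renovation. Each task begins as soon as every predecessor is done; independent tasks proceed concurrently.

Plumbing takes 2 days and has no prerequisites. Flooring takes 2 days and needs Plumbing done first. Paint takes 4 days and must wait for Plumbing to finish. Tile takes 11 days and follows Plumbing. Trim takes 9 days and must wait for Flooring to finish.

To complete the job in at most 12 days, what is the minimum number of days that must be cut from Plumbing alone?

1

Current finish: 13 days; target: 12.
Plumbing is on every critical path, so each day cut from Plumbing cuts the finish by one (this holds down to a finish of 12).
Need 13 − 12 = 1 day off Plumbing → Plumbing becomes 1 day, finish becomes 12.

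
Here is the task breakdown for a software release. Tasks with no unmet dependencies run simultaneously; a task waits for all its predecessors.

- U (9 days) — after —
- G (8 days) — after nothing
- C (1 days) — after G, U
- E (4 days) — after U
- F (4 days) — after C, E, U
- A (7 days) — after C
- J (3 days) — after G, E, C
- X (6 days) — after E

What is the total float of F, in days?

2

The longest chain is U→E→X = 9+4+6 = 19; overall finish 19 days.
F finishes as early as 17 and must finish by 19.
Slack of F = 15 − 13 = 2 days.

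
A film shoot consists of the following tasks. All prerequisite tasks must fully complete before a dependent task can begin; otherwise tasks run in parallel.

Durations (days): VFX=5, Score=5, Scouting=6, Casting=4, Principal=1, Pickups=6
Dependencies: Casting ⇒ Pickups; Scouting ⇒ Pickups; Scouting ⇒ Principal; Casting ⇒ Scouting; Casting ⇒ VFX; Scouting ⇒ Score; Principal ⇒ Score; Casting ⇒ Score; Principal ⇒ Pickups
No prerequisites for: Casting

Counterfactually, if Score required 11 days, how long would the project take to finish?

22

The binding path is Casting→Scouting→Principal→Pickups = 4+6+1+6 = 17; finish at 17 days.
Score is off the critical path — its longest chain is 16 days, giving 1 of slack.
New critical path: Casting→Scouting→Principal→Score = 4+6+1+11 = 22 ⇒ 22 days.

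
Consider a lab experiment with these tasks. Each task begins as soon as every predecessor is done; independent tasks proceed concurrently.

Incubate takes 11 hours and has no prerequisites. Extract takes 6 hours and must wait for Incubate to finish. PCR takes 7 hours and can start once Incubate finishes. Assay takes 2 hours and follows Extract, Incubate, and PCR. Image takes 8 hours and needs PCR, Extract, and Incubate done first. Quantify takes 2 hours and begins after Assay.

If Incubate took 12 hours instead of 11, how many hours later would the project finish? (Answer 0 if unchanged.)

1

The binding path is Incubate→PCR→Image = 11+7+8 = 26; finish at 26 hours.
Incubate lies on that path, so at 12 hours the path becomes 27 hours.
The critical path is still Incubate→PCR→Image; finish is now 27 hours.
Change in finish: 27 − 26 = +1 hours.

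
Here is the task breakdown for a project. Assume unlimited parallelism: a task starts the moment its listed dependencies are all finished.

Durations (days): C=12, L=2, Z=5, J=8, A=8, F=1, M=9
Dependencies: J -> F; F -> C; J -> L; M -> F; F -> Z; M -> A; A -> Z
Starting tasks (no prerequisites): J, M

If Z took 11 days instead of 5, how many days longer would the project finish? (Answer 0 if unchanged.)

As given, the longest chain is M→A→Z = 9+8+5 = 22, so the finish is 22 days.
Since Z is critical, the +6 change carries straight to that chain (now 28 days).
No other chain overtakes it, so the finish is 28 days.
Change in finish: 28 − 22 = +6 days.

6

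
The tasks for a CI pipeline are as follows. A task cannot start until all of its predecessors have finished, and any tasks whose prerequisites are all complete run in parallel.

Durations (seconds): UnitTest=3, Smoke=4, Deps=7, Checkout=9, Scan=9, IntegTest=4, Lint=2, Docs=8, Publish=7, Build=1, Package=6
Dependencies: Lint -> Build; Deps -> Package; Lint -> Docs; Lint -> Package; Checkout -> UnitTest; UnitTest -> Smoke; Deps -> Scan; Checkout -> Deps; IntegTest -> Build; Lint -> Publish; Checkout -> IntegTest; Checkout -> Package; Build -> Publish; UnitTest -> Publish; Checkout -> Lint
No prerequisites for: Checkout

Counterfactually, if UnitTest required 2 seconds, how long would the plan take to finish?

Critical path before the change: Checkout→Deps→Scan = 9+7+9 = 25 giving 25 seconds.
UnitTest has 6 seconds of float (longest path through it is 19).
That remains the longest chain; total 25 seconds.

25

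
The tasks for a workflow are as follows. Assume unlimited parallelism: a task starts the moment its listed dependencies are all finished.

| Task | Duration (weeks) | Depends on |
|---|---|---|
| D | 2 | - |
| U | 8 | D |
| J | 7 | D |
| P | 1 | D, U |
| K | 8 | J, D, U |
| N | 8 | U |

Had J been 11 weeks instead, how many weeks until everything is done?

Critical path before the change: D→U→K = 2+8+8 = 18 giving 18 weeks.
The longest path through J is only 17 weeks, so J has float 1.
Now D→J→K = 2+11+8 = 21 is longest, so the finish becomes 21 weeks.

21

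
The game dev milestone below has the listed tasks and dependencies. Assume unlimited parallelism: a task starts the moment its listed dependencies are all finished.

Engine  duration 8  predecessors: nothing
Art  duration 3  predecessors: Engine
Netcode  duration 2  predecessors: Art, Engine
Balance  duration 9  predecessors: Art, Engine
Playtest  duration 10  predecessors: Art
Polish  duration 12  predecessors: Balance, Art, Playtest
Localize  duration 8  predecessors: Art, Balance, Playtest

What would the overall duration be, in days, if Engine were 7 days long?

32

The binding path is Engine→Art→Playtest→Polish = 8+3+10+12 = 33; finish at 33 days.
Engine is on the critical path; changing it to 7 makes that path 32 days.
No other chain overtakes it, so the finish is 32 days.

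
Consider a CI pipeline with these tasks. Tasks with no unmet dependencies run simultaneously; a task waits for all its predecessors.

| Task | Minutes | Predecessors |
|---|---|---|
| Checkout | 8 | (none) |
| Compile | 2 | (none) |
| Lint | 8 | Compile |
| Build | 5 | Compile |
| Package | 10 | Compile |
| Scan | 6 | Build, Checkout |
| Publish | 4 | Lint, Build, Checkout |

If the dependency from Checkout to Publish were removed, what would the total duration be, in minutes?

14

With the dependency in place, Checkout→Scan = 8+6 = 14 sets the finish at 14 minutes.
Dropping Checkout→Publish doesn't change Publish's earliest start (10); another predecessor still binds.
After: Checkout→Scan = 8+6 = 14 → 14 minutes.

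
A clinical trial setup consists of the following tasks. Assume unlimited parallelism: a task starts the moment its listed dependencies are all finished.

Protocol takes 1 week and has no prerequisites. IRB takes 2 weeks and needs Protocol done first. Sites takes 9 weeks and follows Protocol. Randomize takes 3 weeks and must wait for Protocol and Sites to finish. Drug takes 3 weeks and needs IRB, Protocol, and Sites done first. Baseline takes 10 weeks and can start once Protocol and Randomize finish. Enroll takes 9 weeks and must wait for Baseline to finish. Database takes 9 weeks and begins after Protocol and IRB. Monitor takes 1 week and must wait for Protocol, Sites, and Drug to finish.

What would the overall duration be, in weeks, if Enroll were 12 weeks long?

35

Baseline: Protocol→Sites→Randomize→Baseline→Enroll = 1+9+3+10+9 = 32 → 32 weeks.
Enroll is on the critical path; changing it to 12 makes that path 35 weeks.
No other chain overtakes it, so the finish is 35 weeks.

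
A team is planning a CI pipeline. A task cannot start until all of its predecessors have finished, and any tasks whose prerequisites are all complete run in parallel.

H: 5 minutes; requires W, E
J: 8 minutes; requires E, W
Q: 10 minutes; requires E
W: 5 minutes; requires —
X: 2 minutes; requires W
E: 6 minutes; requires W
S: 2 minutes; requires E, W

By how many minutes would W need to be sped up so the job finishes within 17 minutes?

4

Current finish: 21 minutes; target: 17.
W is on every critical path, so each minute cut from W cuts the finish by one (this holds down to a finish of 17).
Need 21 − 17 = 4 minutes off W → W becomes 1 minute, finish becomes 17.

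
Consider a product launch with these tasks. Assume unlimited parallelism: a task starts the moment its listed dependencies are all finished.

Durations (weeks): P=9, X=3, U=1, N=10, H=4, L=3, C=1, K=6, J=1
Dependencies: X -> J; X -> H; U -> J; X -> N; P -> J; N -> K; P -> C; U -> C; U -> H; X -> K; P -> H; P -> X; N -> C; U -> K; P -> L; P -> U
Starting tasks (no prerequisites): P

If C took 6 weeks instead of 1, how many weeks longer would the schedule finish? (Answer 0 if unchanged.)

0

Critical path before the change: P→X→N→K = 9+3+10+6 = 28 giving 28 weeks.
C is off the critical path — its longest chain is 23 weeks, giving 5 of slack.
New critical path: P→X→N→C = 9+3+10+6 = 28 ⇒ 28 weeks.
Change in finish: 28 − 28 = +0 weeks.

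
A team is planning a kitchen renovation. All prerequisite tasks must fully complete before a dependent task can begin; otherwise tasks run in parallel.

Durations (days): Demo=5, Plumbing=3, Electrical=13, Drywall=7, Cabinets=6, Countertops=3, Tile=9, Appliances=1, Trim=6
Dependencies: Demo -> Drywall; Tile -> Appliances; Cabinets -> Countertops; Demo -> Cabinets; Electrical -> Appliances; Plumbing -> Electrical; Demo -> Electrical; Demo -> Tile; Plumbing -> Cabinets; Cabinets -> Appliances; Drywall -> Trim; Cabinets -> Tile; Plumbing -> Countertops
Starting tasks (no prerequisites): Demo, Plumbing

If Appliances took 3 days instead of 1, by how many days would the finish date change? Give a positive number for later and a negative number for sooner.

2

Critical path before the change: Demo→Cabinets→Tile→Appliances = 5+6+9+1 = 21 giving 21 days.
Since Appliances is critical, the +2 change carries straight to that chain (now 23 days).
No other chain overtakes it, so the finish is 23 days.
Change in finish: 23 − 21 = +2 days.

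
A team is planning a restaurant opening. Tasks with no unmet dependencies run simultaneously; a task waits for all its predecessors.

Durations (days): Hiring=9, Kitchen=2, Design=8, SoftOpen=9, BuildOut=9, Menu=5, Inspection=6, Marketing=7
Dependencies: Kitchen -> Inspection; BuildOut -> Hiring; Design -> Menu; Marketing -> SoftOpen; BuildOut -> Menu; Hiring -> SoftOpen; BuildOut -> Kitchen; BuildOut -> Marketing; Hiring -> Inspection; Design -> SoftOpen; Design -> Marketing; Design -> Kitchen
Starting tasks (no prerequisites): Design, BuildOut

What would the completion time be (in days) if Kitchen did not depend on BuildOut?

27

With the dependency in place, BuildOut→Hiring→SoftOpen = 9+9+9 = 27 sets the finish at 27 days.
Without BuildOut→Kitchen, Kitchen's earliest start moves from 9 to 8.
The longest chain is now BuildOut→Hiring→SoftOpen = 9+9+9 = 27, so the schedule takes 27 days.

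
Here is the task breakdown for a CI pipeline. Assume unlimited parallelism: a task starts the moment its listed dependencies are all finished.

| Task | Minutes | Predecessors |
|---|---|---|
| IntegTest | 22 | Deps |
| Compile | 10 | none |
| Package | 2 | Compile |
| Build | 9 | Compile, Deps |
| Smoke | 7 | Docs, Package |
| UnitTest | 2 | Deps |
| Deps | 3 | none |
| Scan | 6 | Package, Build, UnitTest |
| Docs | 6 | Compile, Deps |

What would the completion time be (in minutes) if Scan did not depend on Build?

Original critical path: Deps→IntegTest = 3+22 = 25 ⇒ 25 minutes.
Without Build→Scan, Scan's earliest start moves from 19 to 12.
After: Deps→IntegTest = 3+22 = 25 → 25 minutes.

25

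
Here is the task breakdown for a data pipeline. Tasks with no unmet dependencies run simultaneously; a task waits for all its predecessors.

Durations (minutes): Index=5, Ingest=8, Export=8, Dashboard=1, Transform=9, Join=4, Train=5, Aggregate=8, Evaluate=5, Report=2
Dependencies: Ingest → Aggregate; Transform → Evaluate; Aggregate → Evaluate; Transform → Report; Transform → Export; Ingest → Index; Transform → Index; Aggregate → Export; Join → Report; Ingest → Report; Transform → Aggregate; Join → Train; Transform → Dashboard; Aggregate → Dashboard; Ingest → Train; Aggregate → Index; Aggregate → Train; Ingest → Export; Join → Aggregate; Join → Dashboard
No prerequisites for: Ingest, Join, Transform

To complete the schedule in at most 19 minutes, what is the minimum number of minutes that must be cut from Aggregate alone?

Current finish: 25 minutes; target: 19.
Aggregate is on every critical path, so each minute cut from Aggregate cuts the finish by one (this holds down to a finish of 18).
Need 25 − 19 = 6 minutes off Aggregate → Aggregate becomes 2 minutes, finish becomes 19.

6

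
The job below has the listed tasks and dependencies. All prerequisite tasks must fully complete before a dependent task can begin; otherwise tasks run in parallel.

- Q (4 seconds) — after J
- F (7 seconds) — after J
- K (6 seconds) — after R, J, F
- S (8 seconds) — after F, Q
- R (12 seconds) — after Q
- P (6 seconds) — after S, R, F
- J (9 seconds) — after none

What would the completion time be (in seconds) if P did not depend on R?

31

Original critical path: J→Q→R→K = 9+4+12+6 = 31 ⇒ 31 seconds.
Without R→P, P's earliest start moves from 25 to 24.
New critical path: J→Q→R→K = 9+4+12+6 = 31 ⇒ 31 seconds.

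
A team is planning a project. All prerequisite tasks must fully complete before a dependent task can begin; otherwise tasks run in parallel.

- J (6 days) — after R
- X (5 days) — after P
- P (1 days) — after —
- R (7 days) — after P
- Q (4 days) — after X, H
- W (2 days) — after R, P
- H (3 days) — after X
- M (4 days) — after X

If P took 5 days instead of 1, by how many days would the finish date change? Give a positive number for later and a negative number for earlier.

4

Actual critical path: P→R→J = 1+7+6 = 14 ⇒ 14 days.
P lies on that path, so at 5 days the path becomes 18 days.
That remains the longest chain; total 18 days.
Change in finish: 18 − 14 = +4 days.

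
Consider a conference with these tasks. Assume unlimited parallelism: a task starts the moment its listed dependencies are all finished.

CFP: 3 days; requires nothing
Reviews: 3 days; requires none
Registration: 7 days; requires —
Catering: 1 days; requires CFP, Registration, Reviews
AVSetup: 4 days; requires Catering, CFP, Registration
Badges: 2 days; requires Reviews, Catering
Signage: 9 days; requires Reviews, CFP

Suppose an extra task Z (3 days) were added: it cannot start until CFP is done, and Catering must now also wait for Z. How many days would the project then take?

12

Originally the project takes 12 days.
With Z inserted, Catering now waits for max(CFP, Registration, Reviews, Z).
New critical path: CFP→Signage = 3+9 = 12 ⇒ 12 days.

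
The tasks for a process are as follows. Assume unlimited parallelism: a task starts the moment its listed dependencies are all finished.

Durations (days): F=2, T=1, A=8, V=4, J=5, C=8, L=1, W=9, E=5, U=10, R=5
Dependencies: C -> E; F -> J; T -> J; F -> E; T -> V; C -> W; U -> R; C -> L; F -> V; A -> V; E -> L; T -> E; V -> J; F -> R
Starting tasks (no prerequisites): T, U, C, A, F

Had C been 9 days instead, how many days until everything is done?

18

The binding path is C→W = 8+9 = 17; finish at 17 days.
C lies on that path, so at 9 days the path becomes 18 days.
That remains the longest chain; total 18 days.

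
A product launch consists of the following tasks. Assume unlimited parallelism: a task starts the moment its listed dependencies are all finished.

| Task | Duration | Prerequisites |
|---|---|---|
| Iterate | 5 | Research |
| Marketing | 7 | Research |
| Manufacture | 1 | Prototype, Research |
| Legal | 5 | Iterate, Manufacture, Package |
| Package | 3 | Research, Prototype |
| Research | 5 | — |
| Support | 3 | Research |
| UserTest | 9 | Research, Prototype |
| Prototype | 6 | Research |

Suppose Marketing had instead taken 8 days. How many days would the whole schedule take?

20

The binding path is Research→Prototype→UserTest = 5+6+9 = 20; finish at 20 days.
The longest path through Marketing is only 12 days, so Marketing has float 8.
The critical path is still Research→Prototype→UserTest; finish is now 20 days.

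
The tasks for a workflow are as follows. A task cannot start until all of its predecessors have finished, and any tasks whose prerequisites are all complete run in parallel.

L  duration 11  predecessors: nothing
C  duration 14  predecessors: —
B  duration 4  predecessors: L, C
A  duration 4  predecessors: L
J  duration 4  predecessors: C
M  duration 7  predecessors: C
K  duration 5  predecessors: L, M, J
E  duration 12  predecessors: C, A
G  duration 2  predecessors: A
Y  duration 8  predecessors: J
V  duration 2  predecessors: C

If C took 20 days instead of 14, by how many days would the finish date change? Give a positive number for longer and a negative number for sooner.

As given, the longest chain is L→A→E = 11+4+12 = 27, so the finish is 27 days.
C is off the critical path — its longest chain is 26 days, giving 1 of slack.
The binding chain switches to C→J→Y = 20+4+8 = 32; finish 32 days.
Change in finish: 32 − 27 = +5 days.

5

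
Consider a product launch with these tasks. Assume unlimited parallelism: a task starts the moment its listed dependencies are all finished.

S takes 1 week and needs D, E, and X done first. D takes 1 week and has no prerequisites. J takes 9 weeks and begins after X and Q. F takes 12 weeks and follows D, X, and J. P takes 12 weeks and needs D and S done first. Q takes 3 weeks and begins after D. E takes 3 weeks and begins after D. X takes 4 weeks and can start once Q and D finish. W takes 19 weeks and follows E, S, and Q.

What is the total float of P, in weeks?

D→Q→X→J→F = 1+3+4+9+12 = 29 sets the makespan at 29 weeks.
Longest path through P: 21 weeks (earliest finish 21, latest finish 29).
So P can slip 29 − 21 = 8 weeks.

8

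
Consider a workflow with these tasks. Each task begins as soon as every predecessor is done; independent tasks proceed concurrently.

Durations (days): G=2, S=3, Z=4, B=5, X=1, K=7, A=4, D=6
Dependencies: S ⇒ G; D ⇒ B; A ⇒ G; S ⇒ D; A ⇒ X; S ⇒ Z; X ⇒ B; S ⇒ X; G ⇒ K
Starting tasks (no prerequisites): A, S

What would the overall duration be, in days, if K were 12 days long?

Baseline: S→D→B = 3+6+5 = 14 → 14 days.
K has 1 day of float (longest path through it is 13).
The binding chain switches to A→G→K = 4+2+12 = 18; finish 18 days.

18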